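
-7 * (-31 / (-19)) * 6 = -68.53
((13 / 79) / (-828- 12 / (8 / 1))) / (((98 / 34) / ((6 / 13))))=-68 / 2140663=-0.00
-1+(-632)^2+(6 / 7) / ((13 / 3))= 36347511 / 91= 399423.20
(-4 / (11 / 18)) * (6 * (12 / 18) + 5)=-648 / 11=-58.91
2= 2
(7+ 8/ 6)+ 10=55/ 3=18.33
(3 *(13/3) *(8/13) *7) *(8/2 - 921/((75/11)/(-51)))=386012.48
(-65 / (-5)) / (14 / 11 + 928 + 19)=143 / 10431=0.01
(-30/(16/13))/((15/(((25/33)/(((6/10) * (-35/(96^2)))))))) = 41600/77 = 540.26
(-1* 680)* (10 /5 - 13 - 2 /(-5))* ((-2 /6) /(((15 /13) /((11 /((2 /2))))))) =-1030744 /45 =-22905.42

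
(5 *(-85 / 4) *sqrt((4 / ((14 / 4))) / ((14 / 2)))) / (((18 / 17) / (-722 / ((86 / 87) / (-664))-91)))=-150643670375 *sqrt(2) / 10836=-19660605.55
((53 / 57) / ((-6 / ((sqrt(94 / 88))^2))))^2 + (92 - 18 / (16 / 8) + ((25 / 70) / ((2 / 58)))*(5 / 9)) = 140727006991 / 1585096128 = 88.78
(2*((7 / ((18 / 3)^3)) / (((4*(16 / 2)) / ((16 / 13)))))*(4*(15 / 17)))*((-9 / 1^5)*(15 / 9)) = -175 / 1326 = -0.13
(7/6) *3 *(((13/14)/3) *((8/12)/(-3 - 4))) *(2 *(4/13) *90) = -40/7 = -5.71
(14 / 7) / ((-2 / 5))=-5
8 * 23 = 184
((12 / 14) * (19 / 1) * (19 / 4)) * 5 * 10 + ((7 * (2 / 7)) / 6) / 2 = 162457 / 42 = 3868.02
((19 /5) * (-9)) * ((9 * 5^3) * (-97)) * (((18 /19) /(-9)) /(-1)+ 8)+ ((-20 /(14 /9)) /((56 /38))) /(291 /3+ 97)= 575102542545 /19012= 30249449.96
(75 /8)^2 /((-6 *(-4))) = 1875 /512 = 3.66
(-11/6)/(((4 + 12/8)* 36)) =-1/108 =-0.01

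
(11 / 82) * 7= 77 / 82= 0.94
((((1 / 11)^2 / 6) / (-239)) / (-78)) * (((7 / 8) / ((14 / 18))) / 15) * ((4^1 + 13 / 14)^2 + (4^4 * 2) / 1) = 105113 / 35369093760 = 0.00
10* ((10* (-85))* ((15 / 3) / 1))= -42500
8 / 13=0.62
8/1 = 8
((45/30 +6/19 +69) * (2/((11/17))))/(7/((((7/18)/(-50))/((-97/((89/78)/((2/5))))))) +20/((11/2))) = 4071483/569333480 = 0.01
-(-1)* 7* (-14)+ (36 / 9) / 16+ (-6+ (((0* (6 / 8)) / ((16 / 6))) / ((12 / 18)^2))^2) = -415 / 4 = -103.75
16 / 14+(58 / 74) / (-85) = 24957 / 22015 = 1.13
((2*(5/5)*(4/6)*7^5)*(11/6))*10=3697540/9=410837.78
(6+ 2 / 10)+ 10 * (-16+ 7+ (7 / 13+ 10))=1403 / 65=21.58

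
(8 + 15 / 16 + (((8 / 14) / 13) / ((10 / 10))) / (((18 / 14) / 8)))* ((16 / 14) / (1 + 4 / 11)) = 189673 / 24570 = 7.72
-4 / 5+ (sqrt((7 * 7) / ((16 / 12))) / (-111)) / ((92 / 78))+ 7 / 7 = 1 / 5 -91 * sqrt(3) / 3404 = 0.15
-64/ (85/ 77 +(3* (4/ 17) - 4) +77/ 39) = 816816/ 2755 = 296.48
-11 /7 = -1.57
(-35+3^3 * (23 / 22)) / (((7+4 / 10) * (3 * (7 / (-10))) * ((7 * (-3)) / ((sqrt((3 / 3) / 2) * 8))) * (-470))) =0.00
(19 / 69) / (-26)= -19 / 1794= -0.01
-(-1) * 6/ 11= 6/ 11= 0.55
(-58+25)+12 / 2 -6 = -33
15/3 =5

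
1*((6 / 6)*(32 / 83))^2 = 1024 / 6889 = 0.15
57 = 57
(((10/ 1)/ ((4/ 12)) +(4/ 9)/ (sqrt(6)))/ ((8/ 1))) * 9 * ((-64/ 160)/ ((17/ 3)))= -81/ 34- sqrt(6)/ 170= -2.40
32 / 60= 8 / 15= 0.53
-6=-6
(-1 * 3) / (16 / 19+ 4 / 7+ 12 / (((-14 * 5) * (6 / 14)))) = -1995 / 674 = -2.96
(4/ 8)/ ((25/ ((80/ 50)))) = 4/ 125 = 0.03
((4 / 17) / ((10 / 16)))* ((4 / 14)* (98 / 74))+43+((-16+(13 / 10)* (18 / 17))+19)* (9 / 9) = 8791 / 185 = 47.52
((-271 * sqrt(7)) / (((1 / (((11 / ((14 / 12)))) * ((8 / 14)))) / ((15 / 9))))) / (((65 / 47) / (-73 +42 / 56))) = 80981846 * sqrt(7) / 637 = 336354.51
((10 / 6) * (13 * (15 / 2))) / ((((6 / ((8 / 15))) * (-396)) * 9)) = -65 / 16038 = -0.00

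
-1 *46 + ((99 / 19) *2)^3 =7446878 / 6859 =1085.71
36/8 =9/2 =4.50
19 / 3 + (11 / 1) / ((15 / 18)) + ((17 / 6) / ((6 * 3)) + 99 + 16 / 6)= 65533 / 540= 121.36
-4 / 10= -2 / 5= -0.40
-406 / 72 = -203 / 36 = -5.64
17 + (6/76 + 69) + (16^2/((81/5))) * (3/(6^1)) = 289271/3078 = 93.98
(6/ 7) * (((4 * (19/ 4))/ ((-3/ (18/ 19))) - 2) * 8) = -384/ 7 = -54.86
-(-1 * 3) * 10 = 30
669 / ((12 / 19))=1059.25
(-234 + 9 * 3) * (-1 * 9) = 1863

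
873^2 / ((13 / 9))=6859161 / 13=527627.77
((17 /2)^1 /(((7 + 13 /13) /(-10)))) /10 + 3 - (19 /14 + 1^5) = -47 /112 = -0.42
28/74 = 14/37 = 0.38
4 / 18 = 2 / 9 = 0.22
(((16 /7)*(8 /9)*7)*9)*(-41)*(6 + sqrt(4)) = -41984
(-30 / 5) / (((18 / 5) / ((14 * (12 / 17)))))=-16.47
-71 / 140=-0.51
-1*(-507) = 507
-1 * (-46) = 46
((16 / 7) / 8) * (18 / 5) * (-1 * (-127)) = 4572 / 35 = 130.63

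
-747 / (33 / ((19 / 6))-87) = 9.75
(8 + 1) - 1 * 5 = 4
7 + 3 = 10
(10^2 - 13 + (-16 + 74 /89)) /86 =6393 /7654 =0.84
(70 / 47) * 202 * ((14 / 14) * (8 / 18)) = 56560 / 423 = 133.71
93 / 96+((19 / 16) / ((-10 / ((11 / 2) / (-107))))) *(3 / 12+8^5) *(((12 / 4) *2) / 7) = 82647151 / 479360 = 172.41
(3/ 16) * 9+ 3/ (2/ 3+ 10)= 63/ 32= 1.97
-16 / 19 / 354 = -8 / 3363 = -0.00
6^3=216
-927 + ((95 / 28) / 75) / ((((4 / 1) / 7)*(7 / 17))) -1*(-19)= -1525117 / 1680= -907.81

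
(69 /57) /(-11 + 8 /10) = -115 /969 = -0.12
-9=-9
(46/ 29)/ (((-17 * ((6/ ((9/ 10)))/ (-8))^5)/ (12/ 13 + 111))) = 25.99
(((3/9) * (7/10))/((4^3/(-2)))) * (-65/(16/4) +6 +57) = -1309/3840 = -0.34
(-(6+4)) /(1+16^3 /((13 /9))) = -130 /36877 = -0.00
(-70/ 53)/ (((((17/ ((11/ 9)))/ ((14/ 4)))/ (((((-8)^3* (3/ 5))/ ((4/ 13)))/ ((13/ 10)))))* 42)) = 49280/ 8109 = 6.08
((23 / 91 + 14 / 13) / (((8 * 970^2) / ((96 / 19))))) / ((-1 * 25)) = -363 / 10167600625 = -0.00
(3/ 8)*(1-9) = -3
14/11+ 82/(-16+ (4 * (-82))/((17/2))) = -1171/5104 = -0.23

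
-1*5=-5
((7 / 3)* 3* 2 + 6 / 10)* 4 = 292 / 5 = 58.40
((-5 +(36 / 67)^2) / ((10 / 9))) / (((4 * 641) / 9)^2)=-15417621 / 295111169440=-0.00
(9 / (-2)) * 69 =-621 / 2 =-310.50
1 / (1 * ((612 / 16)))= 4 / 153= 0.03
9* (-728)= -6552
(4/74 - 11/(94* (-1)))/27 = 0.01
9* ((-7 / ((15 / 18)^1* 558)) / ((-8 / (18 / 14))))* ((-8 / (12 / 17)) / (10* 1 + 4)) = -153 / 8680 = -0.02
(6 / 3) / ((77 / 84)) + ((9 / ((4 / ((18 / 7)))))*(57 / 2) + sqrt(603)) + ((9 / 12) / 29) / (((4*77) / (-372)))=3*sqrt(67) + 373008 / 2233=191.60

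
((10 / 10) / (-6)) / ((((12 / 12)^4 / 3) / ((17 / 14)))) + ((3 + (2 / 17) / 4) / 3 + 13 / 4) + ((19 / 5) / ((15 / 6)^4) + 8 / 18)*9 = 8.53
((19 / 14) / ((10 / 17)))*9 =2907 / 140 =20.76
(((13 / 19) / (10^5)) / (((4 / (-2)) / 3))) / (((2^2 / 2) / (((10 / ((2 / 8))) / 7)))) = -39 / 1330000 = -0.00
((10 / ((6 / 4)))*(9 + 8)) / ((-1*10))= -34 / 3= -11.33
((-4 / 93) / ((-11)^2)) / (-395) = 4 / 4444935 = 0.00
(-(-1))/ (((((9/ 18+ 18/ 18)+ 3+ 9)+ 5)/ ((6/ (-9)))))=-4/ 111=-0.04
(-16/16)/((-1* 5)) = 1/5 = 0.20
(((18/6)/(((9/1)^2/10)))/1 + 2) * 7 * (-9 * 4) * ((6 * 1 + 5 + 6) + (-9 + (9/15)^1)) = -77056/15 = -5137.07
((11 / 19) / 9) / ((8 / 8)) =11 / 171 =0.06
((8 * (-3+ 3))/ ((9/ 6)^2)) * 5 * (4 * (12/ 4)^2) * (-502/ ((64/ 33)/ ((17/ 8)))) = 0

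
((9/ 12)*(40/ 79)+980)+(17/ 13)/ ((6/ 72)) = 1022966/ 1027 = 996.07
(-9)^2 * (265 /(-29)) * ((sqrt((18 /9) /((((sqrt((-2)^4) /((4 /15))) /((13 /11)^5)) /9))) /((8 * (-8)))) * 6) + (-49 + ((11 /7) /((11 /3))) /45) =-5144 /105 + 2176551 * sqrt(4290) /1235168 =66.43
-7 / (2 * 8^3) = -7 / 1024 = -0.01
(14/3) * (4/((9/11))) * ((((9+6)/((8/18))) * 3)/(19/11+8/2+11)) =12705/92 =138.10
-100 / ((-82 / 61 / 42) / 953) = 122079300 / 41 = 2977543.90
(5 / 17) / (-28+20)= -5 / 136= -0.04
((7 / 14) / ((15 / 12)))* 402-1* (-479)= 3199 / 5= 639.80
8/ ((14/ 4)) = 16/ 7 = 2.29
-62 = -62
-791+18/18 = -790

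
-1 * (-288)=288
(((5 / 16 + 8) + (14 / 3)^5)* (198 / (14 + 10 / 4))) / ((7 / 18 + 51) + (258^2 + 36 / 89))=768737767 / 1920933018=0.40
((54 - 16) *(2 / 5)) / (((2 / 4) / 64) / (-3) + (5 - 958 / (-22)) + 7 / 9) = 963072 / 3124955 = 0.31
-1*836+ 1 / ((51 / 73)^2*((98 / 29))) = -212940187 / 254898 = -835.39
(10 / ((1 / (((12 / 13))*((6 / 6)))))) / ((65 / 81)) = 1944 / 169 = 11.50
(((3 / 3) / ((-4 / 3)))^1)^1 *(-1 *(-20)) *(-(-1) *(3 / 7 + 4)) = -66.43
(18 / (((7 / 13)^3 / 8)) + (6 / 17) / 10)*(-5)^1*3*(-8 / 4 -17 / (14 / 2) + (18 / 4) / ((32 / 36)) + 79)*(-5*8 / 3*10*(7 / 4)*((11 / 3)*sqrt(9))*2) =65959438592025 / 11662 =5655928536.45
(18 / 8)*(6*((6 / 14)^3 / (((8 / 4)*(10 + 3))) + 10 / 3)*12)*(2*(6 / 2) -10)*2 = -19280376 / 4459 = -4323.92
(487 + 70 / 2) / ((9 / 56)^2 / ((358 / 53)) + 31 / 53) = 31060286208 / 35030857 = 886.66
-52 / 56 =-13 / 14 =-0.93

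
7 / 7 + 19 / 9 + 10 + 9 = 199 / 9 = 22.11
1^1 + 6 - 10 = -3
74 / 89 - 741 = -65875 / 89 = -740.17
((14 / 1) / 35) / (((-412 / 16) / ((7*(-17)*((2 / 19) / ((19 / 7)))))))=13328 / 185915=0.07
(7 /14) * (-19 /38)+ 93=92.75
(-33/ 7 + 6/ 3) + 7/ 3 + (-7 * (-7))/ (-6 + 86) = 389/ 1680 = 0.23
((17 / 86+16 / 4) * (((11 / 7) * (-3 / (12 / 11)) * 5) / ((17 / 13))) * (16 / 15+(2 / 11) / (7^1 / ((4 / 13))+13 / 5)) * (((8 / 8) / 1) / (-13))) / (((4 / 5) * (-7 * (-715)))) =0.00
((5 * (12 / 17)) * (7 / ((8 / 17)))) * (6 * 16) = 5040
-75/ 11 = -6.82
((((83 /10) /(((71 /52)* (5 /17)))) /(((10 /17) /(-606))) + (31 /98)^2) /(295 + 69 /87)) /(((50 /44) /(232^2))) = -7790201362690180016 /2284844121875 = -3409511.09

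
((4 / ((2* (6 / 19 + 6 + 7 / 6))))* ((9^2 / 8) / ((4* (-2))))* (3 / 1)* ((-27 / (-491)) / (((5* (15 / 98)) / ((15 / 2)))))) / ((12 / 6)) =-18324873 / 67011680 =-0.27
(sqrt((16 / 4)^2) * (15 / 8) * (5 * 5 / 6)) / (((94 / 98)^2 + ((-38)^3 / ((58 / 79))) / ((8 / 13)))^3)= -84393788386297250 / 4837938571954254702117825119511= -0.00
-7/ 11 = -0.64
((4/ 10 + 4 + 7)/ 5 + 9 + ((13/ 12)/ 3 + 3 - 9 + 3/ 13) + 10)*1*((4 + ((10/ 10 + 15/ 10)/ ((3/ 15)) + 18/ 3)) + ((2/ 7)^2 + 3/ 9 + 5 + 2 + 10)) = 435840247/ 687960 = 633.53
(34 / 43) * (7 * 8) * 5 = 9520 / 43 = 221.40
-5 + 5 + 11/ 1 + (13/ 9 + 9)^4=78147067/ 6561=11910.85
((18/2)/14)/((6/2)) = 3/14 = 0.21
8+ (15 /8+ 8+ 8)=207 /8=25.88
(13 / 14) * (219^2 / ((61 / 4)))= 1246986 / 427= 2920.34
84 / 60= 7 / 5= 1.40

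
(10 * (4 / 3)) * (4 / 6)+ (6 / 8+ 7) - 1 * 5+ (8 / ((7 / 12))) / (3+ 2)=18121 / 1260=14.38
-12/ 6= -2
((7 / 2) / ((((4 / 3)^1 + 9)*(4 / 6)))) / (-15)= -21 / 620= -0.03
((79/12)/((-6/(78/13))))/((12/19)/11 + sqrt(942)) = 16511/41147358-3450799 * sqrt(942)/493768296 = -0.21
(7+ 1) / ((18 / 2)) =8 / 9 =0.89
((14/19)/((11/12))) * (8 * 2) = 12.86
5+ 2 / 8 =21 / 4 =5.25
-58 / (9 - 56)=58 / 47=1.23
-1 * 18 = -18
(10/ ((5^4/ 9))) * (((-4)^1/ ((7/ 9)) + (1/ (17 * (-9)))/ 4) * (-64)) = 705248/ 14875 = 47.41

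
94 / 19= 4.95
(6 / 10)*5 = 3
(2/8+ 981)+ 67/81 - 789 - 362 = -54731/324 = -168.92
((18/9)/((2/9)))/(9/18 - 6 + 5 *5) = 6/13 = 0.46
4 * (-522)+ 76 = -2012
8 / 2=4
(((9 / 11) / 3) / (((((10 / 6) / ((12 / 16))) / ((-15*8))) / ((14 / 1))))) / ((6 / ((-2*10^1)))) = 7560 / 11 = 687.27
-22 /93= -0.24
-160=-160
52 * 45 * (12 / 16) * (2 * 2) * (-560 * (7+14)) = -82555200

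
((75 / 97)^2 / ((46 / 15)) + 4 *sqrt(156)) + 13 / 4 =2982041 / 865628 + 8 *sqrt(39) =53.40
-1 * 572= -572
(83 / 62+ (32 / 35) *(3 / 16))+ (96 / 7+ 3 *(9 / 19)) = 686293 / 41230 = 16.65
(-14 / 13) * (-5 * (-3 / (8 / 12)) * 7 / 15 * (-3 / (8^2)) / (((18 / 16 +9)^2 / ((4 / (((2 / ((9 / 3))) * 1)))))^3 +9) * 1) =1605632 / 15136662047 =0.00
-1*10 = -10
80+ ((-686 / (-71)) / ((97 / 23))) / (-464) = 127814831 / 1597784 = 80.00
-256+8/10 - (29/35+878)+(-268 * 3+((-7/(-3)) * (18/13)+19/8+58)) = -6822899/3640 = -1874.42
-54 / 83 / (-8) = 27 / 332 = 0.08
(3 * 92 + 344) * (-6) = -3720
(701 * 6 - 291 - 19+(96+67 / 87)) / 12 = 347371 / 1044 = 332.73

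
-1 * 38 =-38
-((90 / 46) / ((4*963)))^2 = -25 / 96904336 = -0.00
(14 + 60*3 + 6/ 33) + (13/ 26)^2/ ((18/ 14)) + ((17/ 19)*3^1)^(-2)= 22261081/ 114444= 194.52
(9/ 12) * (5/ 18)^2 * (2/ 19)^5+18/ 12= 200564119/ 133709346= 1.50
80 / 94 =40 / 47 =0.85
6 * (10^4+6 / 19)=1140036 / 19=60001.89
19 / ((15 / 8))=152 / 15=10.13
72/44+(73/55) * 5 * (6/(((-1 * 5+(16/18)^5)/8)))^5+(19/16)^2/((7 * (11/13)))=-23929242609697575170094996716199729119/24557658656257560312319478806784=-974410.59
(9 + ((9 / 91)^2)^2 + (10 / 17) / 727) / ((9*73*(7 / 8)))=61027426592000 / 3897735019852401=0.02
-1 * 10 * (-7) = 70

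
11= 11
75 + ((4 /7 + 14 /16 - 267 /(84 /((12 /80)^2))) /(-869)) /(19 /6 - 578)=1258816066197 /16784213600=75.00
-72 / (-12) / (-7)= -6 / 7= -0.86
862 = 862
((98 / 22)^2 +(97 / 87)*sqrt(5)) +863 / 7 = 97*sqrt(5) / 87 +121230 / 847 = 145.62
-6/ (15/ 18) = -36/ 5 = -7.20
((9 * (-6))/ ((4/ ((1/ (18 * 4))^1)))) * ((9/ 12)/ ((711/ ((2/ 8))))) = -1/ 20224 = -0.00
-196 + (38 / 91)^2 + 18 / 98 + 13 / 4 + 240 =1576969 / 33124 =47.61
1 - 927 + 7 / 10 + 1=-9243 / 10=-924.30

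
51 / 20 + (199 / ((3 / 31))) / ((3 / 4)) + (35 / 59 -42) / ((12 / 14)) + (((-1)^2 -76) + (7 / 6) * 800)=37747231 / 10620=3554.35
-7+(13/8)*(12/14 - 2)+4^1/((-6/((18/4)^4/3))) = -5599/56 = -99.98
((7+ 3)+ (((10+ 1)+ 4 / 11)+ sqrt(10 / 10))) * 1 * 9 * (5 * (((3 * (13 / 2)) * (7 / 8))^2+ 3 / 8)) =413049375 / 1408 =293358.93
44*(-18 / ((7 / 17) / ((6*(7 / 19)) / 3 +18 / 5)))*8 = -44377344 / 665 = -66732.85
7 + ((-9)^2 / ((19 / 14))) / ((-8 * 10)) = 4753 / 760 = 6.25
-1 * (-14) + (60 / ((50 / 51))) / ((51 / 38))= 298 / 5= 59.60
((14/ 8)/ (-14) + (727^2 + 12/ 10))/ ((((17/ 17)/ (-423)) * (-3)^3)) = 993636541/ 120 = 8280304.51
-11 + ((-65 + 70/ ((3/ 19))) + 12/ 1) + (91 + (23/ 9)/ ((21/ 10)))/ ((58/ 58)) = 89123/ 189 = 471.55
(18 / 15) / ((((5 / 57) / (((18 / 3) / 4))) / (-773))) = -396549 / 25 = -15861.96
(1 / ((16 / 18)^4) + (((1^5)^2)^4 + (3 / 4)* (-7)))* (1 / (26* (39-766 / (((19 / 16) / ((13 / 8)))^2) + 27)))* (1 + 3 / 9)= 3915767 / 39455969280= 0.00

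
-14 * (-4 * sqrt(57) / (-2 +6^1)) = 14 * sqrt(57) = 105.70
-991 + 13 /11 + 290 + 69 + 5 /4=-27701 /44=-629.57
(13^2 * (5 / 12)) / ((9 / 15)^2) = 21125 / 108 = 195.60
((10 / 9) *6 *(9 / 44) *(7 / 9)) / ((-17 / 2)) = -70 / 561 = -0.12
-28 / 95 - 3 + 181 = 16882 / 95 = 177.71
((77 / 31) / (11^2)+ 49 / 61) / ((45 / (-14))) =-26656 / 104005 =-0.26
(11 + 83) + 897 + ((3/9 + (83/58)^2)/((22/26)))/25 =2750634703/2775300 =991.11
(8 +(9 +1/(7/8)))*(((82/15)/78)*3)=5207/1365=3.81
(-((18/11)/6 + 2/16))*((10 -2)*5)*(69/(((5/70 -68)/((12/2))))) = 338100/3487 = 96.96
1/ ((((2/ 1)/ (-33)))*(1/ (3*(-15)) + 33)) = -0.50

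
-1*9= -9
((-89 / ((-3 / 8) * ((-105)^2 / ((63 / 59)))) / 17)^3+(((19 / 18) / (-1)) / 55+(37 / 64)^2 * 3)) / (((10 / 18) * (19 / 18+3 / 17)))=19410027405115659946629 / 13508341014328160000000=1.44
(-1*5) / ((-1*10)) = 1 / 2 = 0.50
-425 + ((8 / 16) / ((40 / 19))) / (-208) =-7072019 / 16640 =-425.00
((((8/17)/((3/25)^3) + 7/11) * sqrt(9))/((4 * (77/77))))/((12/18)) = 1378213/4488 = 307.09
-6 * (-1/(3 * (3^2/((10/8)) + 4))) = 5/28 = 0.18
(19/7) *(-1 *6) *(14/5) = -228/5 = -45.60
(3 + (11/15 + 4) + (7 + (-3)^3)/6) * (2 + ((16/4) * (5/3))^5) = 70410692/1215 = 57951.19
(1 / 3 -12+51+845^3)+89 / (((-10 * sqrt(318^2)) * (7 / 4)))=603351164.32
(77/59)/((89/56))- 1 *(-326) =326.82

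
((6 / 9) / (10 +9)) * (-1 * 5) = -10 / 57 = -0.18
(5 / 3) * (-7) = -35 / 3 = -11.67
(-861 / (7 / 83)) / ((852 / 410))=-697615 / 142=-4912.78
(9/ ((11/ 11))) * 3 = 27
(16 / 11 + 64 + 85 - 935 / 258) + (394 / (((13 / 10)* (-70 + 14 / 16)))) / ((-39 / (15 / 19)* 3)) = 246695024705 / 1679796118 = 146.86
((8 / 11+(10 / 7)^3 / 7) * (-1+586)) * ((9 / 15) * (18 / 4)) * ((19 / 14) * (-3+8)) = 2266392960 / 184877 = 12258.92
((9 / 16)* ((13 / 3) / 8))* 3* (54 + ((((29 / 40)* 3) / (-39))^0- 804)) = -87633 / 128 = -684.63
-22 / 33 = -2 / 3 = -0.67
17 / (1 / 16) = 272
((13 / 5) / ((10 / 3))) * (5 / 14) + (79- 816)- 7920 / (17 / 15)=-18385397 / 2380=-7724.96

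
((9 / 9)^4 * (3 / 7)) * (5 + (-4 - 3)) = -6 / 7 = -0.86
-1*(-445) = 445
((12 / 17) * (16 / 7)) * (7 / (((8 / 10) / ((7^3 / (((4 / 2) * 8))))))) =302.65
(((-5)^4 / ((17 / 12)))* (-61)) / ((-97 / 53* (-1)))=-24247500 / 1649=-14704.37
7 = 7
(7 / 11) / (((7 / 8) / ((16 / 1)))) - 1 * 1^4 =117 / 11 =10.64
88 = 88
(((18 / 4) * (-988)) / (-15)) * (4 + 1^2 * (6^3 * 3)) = 966264 / 5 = 193252.80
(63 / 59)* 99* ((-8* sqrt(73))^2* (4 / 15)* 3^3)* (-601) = -630457115904 / 295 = -2137142765.78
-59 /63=-0.94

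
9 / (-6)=-3 / 2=-1.50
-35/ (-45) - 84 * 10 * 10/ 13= -75509/ 117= -645.38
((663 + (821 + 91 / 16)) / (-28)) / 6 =-1135 / 128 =-8.87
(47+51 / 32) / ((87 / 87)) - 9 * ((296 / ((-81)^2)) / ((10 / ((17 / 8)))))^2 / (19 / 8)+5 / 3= 3653963704601 / 72701128800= 50.26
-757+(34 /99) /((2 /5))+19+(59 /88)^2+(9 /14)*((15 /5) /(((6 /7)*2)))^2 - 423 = -80688673 /69696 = -1157.72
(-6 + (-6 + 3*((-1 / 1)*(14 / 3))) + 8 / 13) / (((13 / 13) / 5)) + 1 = -1637 / 13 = -125.92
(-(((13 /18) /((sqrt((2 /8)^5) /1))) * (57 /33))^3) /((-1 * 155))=61723537408 /150396345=410.41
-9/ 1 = -9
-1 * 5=-5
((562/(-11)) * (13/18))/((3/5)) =-18265/297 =-61.50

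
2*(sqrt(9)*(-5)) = -30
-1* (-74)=74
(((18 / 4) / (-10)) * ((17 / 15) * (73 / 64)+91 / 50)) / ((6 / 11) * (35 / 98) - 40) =3451371 / 98080000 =0.04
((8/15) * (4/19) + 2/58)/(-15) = -0.01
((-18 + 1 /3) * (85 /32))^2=20295025 /9216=2202.15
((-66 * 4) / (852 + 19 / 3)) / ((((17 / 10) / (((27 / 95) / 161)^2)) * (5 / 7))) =-1154736 / 1462941895625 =-0.00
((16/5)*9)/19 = 144/95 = 1.52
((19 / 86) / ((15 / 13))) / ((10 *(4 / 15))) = 247 / 3440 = 0.07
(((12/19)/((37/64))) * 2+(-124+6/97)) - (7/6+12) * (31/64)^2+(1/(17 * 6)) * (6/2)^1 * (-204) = -219273765649/1675862016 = -130.84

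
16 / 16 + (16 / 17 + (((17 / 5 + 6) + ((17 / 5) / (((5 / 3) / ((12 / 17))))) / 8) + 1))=10643 / 850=12.52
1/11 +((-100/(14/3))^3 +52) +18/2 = -36894504/3773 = -9778.56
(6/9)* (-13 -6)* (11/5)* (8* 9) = -2006.40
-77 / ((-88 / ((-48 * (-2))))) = 84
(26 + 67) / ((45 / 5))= 31 / 3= 10.33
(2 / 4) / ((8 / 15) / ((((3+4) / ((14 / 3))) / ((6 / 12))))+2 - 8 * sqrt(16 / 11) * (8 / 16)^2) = -2025 * sqrt(11) / 5989 - 24255 / 23956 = -2.13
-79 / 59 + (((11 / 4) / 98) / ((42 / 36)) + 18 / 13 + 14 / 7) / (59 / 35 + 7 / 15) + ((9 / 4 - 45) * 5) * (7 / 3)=-16936733857 / 33975032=-498.51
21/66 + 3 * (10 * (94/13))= 217.24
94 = 94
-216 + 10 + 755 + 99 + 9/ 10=6489/ 10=648.90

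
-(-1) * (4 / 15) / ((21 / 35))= 4 / 9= 0.44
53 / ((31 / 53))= 2809 / 31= 90.61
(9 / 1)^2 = 81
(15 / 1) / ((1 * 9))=5 / 3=1.67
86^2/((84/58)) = 107242/21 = 5106.76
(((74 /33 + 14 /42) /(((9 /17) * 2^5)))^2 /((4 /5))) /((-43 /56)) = -73080875 /1942009344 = -0.04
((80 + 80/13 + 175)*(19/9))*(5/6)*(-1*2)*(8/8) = -322525/351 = -918.87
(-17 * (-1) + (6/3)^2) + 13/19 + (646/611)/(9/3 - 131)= 16104711/742976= 21.68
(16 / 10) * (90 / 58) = 72 / 29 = 2.48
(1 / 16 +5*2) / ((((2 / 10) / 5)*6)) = 4025 / 96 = 41.93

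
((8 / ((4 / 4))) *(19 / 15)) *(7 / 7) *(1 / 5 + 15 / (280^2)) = 2.03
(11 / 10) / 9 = 11 / 90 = 0.12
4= 4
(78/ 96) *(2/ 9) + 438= 31549/ 72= 438.18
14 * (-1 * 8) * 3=-336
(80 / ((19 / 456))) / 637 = 1920 / 637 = 3.01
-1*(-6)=6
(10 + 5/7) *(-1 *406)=-4350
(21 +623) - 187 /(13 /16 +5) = 611.83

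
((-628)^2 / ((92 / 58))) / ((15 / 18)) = 34311408 / 115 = 298360.07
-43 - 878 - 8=-929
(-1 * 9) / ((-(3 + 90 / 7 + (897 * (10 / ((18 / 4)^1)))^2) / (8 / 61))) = 4536 / 15269751739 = 0.00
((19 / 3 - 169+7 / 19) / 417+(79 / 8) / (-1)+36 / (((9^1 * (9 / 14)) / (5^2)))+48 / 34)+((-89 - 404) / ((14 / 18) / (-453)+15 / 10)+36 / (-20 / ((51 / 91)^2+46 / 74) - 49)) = -31951325166171517 / 174738975660312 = -182.85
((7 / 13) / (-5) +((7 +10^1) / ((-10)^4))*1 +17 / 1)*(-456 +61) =-173501459 / 26000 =-6673.13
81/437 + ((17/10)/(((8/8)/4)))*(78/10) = 581487/10925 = 53.23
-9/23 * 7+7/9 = -406/207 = -1.96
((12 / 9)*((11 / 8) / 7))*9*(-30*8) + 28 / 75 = -296804 / 525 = -565.34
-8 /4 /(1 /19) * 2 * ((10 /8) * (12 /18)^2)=-380 /9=-42.22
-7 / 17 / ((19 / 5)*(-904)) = 0.00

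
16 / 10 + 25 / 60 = 121 / 60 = 2.02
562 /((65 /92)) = 51704 /65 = 795.45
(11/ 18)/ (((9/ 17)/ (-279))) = -5797/ 18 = -322.06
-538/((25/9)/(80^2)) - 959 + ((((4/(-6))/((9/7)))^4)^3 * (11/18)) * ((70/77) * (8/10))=-1240511.00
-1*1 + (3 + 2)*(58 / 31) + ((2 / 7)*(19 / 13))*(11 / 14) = 171462 / 19747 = 8.68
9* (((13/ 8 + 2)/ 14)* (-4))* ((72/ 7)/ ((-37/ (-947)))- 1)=-17728425/ 7252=-2444.63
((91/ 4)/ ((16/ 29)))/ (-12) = -2639/ 768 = -3.44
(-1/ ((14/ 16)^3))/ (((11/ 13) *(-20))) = 1664/ 18865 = 0.09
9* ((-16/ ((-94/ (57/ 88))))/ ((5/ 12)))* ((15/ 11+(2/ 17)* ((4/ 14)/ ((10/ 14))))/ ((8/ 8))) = 8119764/ 2416975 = 3.36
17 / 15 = 1.13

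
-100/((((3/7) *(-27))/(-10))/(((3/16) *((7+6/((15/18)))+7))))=-343.52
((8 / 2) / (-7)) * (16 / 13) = -64 / 91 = -0.70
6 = 6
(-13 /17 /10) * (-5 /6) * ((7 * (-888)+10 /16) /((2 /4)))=-646399 /816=-792.16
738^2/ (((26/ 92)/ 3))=75160872/ 13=5781605.54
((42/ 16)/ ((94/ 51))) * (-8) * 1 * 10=-113.94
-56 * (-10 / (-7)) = -80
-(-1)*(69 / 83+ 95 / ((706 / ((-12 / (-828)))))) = 0.83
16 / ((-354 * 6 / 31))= -124 / 531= -0.23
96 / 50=48 / 25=1.92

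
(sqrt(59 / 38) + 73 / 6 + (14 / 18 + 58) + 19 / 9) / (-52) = -1315 / 936 -sqrt(2242) / 1976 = -1.43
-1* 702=-702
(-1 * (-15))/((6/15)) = 75/2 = 37.50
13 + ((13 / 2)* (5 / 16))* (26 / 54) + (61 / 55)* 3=822347 / 47520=17.31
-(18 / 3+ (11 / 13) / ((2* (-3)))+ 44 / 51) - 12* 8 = -45403 / 442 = -102.72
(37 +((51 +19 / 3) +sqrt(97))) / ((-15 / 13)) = -3679 / 45 - 13 * sqrt(97) / 15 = -90.29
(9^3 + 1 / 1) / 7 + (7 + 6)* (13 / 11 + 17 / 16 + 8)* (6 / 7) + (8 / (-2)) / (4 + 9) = 1746777 / 8008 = 218.13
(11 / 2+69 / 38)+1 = 158 / 19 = 8.32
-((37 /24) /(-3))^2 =-1369 /5184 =-0.26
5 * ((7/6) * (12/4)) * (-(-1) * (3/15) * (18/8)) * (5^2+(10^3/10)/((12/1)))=525/2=262.50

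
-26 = -26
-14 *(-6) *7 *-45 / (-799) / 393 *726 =6403320 / 104669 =61.18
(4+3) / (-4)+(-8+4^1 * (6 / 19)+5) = -265 / 76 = -3.49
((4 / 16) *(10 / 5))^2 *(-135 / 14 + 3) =-93 / 56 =-1.66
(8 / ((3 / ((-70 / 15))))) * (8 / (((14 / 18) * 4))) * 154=-4928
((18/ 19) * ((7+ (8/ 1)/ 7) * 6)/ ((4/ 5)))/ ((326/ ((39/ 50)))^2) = 123201/ 371966000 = 0.00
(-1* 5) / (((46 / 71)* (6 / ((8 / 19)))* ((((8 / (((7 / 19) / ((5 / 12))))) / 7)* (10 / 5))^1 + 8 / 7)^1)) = -17395 / 119738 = -0.15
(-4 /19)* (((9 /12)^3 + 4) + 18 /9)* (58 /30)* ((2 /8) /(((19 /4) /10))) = -3973 /2888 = -1.38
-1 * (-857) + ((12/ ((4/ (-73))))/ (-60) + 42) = 18053/ 20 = 902.65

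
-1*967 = -967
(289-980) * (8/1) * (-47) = 259816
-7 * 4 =-28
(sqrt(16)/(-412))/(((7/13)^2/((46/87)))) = -7774/439089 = -0.02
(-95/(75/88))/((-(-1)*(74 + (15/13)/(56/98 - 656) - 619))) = 99724768/487591275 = 0.20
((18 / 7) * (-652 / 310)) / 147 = -1956 / 53165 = -0.04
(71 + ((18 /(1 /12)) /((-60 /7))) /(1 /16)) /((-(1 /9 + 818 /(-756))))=-627858 /1835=-342.16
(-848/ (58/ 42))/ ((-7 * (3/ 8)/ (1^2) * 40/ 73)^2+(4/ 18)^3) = -69181248528/ 234315853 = -295.25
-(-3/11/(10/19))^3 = 185193/1331000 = 0.14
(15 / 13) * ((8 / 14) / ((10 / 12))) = 72 / 91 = 0.79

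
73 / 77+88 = 6849 / 77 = 88.95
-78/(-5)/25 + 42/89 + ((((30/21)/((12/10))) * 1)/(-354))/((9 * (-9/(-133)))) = 1043495849/956994750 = 1.09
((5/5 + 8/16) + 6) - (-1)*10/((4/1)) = 10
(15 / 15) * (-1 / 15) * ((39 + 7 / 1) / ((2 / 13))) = -299 / 15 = -19.93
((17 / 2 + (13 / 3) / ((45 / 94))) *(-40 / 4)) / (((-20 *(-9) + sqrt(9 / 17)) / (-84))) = 45115280 / 550791 - 132692 *sqrt(17) / 1652373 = 81.58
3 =3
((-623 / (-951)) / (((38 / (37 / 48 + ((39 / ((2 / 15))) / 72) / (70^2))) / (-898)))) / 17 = -1450544339 / 2064202560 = -0.70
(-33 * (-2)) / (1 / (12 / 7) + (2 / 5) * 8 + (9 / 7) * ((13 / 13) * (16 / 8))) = 10.39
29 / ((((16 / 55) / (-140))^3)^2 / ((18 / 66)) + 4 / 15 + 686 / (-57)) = -7646533076329833984375 / 3103021408107714765926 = -2.46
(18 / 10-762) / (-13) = 3801 / 65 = 58.48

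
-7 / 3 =-2.33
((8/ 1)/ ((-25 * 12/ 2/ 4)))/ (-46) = 8/ 1725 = 0.00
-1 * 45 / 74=-45 / 74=-0.61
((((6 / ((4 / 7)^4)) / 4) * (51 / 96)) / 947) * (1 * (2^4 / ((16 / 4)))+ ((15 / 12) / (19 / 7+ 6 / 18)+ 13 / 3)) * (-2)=-274086155 / 1986002944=-0.14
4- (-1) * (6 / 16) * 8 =7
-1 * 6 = -6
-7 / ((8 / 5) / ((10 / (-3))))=175 / 12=14.58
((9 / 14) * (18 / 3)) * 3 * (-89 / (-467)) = 7209 / 3269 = 2.21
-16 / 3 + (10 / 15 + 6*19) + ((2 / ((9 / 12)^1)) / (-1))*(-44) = 680 / 3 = 226.67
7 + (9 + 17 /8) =145 /8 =18.12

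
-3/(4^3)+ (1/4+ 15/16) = 73/64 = 1.14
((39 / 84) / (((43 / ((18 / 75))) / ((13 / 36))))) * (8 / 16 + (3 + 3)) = 2197 / 361200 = 0.01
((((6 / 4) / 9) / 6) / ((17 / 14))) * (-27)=-21 / 34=-0.62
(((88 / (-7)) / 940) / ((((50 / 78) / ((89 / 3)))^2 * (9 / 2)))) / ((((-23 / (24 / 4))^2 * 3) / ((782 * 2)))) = -16020951232 / 70940625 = -225.84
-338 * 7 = -2366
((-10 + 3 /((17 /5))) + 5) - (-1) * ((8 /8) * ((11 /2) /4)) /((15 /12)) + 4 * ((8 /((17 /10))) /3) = 1661 /510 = 3.26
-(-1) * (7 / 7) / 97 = 1 / 97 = 0.01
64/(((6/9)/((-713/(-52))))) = 17112/13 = 1316.31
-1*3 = -3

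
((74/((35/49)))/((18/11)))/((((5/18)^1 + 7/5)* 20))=2849/1510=1.89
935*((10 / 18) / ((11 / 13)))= 5525 / 9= 613.89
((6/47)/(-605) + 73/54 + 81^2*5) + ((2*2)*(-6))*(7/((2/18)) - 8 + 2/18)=48342883441/1535490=31483.68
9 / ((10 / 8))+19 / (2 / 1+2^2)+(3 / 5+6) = 509 / 30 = 16.97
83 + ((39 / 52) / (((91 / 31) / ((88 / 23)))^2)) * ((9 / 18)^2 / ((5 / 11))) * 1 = 83.70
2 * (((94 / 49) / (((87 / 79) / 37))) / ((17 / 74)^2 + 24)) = 3009193424 / 561492519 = 5.36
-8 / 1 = -8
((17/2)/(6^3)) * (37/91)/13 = 0.00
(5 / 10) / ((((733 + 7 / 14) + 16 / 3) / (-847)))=-231 / 403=-0.57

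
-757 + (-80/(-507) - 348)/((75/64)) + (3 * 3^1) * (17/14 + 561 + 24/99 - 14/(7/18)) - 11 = 21510206189/5855850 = 3673.29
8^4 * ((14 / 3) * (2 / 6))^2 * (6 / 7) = 229376 / 27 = 8495.41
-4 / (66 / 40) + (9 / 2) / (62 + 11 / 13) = -126859 / 53922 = -2.35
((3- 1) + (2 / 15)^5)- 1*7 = -3796843 / 759375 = -5.00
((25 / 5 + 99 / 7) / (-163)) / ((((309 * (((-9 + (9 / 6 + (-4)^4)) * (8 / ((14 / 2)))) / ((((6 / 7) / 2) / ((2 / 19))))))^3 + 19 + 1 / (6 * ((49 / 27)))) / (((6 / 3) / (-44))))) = 6433742 / 12068607592320935997605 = 0.00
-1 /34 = -0.03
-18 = -18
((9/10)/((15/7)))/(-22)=-21/1100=-0.02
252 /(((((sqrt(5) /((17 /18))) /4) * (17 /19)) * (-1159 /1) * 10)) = -28 * sqrt(5) /1525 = -0.04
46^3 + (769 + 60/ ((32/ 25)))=98151.88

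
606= 606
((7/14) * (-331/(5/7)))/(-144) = 2317/1440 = 1.61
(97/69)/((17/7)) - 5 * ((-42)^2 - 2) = -10333451/1173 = -8809.42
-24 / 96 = -1 / 4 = -0.25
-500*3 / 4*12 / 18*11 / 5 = -550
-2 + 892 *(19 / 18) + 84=9212 / 9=1023.56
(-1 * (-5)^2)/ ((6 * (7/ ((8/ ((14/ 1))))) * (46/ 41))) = -1025/ 3381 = -0.30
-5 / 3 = -1.67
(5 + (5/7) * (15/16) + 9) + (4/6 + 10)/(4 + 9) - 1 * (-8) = 102605/4368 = 23.49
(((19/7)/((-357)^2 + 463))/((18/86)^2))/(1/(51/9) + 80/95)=0.00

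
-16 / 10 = -8 / 5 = -1.60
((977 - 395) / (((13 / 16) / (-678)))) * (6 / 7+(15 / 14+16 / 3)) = -3526792.09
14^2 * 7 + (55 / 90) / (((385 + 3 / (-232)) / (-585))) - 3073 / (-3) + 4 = 642922897 / 267951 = 2399.40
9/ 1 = 9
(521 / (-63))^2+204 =1081117 / 3969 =272.39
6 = 6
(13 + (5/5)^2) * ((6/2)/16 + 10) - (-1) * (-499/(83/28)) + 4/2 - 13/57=-906097/37848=-23.94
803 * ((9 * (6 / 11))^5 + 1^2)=33530803475 / 14641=2290198.99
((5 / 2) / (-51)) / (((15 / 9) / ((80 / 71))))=-40 / 1207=-0.03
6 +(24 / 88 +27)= 366 / 11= 33.27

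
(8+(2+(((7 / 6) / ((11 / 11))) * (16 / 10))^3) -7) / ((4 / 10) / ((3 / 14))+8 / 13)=417001 / 108900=3.83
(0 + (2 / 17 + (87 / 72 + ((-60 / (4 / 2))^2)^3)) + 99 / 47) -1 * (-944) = 13979322167963 / 19176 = 729000947.43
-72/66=-12/11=-1.09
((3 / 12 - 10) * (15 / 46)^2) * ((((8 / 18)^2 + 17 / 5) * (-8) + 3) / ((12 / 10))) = 3393325 / 152352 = 22.27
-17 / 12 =-1.42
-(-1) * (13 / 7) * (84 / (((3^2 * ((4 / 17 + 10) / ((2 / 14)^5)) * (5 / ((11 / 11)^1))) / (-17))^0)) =156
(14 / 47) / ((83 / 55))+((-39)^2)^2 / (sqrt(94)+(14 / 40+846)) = 1018484606424490 / 372526942943 - 308458800 * sqrt(94) / 95495243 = 2702.67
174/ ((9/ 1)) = 58/ 3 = 19.33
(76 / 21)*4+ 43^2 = 39133 / 21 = 1863.48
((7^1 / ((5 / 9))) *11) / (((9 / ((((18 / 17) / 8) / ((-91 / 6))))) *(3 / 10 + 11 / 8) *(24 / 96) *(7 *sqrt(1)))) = -4752 / 103649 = -0.05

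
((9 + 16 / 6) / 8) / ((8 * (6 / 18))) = 35 / 64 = 0.55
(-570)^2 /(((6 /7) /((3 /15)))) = 75810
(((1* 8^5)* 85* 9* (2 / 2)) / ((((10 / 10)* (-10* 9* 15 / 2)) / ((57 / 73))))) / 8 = -1323008 / 365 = -3624.68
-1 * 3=-3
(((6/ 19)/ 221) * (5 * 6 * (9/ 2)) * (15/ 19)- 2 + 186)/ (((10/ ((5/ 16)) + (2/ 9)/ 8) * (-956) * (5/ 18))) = -2380080348/ 109925054135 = -0.02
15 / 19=0.79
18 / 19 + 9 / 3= 75 / 19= 3.95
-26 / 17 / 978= -13 / 8313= -0.00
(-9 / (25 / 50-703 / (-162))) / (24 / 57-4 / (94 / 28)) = 650997 / 269696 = 2.41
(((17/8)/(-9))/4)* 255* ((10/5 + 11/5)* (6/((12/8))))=-2023/8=-252.88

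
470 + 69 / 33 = 5193 / 11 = 472.09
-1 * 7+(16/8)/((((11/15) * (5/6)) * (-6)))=-83/11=-7.55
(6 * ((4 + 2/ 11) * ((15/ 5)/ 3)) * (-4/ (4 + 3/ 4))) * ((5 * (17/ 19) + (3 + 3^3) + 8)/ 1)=-897.43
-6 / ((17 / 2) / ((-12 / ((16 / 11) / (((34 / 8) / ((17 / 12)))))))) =297 / 17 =17.47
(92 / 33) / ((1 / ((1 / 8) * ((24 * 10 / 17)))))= 920 / 187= 4.92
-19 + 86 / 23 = -15.26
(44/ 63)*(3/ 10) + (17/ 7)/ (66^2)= 0.21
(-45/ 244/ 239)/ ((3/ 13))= -195/ 58316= -0.00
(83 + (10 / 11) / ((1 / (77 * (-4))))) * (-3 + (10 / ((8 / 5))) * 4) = -4334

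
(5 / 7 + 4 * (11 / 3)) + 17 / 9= 1088 / 63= 17.27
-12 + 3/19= -225/19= -11.84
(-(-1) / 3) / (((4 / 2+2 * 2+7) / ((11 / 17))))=11 / 663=0.02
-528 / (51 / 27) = -4752 / 17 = -279.53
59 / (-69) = -59 / 69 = -0.86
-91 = -91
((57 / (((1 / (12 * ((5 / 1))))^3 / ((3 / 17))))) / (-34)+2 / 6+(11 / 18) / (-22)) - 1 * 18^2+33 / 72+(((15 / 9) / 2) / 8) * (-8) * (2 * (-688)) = -1312562057 / 20808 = -63079.68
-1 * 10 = -10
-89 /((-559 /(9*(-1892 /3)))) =-903.69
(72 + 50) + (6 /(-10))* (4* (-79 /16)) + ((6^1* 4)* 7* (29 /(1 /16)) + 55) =1562817 /20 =78140.85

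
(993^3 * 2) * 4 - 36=7833173220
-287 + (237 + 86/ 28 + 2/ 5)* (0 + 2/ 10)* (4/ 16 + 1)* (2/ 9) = -114929/ 420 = -273.64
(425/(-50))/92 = -17/184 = -0.09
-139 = -139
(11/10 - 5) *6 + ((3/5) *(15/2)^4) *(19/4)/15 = 184887/320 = 577.77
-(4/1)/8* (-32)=16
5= 5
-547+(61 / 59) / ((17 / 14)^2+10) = -72570021 / 132691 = -546.91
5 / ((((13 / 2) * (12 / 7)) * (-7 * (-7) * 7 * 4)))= 5 / 15288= 0.00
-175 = -175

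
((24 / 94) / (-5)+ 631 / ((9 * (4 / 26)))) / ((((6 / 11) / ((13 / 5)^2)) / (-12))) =-3583202051 / 52875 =-67767.41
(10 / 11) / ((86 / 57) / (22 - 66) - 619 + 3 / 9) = -380 / 258617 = -0.00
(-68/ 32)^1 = -2.12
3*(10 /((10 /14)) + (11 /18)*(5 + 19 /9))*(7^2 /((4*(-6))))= -36407 /324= -112.37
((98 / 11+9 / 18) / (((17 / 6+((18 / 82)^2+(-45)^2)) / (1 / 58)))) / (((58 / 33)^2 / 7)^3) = 3821656971713427 / 4105488225415340416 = 0.00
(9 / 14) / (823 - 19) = 3 / 3752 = 0.00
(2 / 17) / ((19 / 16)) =0.10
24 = 24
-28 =-28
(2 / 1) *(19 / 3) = 12.67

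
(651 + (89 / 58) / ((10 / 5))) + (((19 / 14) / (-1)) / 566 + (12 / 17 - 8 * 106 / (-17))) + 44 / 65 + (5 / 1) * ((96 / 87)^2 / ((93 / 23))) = 241245186830933 / 342417296130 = 704.54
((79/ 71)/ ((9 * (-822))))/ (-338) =79/ 177537204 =0.00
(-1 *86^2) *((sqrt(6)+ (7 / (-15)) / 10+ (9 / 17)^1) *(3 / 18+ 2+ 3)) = -114638 *sqrt(6) / 3 -70559689 / 3825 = -112048.51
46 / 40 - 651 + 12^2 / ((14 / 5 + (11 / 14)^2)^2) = -143005813597 / 224316020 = -637.52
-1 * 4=-4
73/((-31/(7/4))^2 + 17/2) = 7154/31585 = 0.23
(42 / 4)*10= 105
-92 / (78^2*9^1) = -23 / 13689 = -0.00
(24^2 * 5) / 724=720 / 181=3.98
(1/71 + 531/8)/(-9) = -37709/5112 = -7.38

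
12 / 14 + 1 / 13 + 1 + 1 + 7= 904 / 91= 9.93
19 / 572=0.03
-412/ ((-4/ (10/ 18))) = 515/ 9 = 57.22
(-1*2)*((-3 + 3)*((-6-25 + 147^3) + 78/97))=0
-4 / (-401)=0.01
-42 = -42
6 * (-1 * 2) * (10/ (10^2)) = -6/ 5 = -1.20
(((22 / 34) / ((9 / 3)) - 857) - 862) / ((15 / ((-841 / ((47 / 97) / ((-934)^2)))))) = 6238110164845096 / 35955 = 173497710049.93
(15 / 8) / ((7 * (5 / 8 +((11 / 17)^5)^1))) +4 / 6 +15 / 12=1605992833 / 704566212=2.28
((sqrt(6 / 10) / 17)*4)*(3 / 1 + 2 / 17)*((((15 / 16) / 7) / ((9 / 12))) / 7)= 53*sqrt(15) / 14161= 0.01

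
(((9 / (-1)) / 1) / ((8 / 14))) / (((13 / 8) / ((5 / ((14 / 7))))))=-315 / 13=-24.23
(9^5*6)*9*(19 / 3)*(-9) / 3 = -60584274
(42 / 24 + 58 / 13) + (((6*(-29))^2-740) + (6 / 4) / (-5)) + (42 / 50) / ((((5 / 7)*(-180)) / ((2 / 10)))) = 7200840619 / 243750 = 29541.91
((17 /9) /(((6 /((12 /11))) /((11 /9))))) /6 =17 /243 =0.07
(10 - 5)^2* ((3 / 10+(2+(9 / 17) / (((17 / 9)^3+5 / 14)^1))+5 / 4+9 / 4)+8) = 427080705 / 1231259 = 346.87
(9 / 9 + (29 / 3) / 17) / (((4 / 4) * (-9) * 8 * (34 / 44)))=-220 / 7803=-0.03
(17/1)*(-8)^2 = 1088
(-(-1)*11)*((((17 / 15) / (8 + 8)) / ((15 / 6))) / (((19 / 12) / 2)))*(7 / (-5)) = -1309 / 2375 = -0.55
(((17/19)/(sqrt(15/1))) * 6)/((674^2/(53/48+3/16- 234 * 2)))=-190417 * sqrt(15)/517874640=-0.00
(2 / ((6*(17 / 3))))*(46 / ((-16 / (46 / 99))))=-529 / 6732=-0.08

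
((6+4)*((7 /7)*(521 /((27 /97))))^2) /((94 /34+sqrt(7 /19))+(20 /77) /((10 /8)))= 411928787044212515 /33493099698 - 21881052722512445*sqrt(133) /100479299094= 9787506.08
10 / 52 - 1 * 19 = -489 / 26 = -18.81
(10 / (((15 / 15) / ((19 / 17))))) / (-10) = -1.12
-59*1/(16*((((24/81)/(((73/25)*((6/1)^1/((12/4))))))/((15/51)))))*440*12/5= -3837537/170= -22573.75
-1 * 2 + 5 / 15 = -5 / 3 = -1.67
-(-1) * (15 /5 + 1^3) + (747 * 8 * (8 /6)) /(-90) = -1268 /15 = -84.53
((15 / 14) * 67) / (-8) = -1005 / 112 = -8.97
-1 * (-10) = 10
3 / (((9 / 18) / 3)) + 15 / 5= 21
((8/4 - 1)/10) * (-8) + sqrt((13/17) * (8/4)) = 0.44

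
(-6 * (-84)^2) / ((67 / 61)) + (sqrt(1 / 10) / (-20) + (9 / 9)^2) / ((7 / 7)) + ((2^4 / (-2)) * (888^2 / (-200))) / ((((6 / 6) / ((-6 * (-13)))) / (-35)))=-28859428753 / 335 - sqrt(10) / 200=-86147548.53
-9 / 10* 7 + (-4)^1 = -103 / 10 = -10.30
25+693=718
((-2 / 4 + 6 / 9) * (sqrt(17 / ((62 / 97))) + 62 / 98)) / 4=31 / 1176 + sqrt(102238) / 1488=0.24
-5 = -5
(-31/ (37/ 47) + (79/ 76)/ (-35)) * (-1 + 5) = -3878543/ 24605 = -157.63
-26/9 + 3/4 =-77/36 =-2.14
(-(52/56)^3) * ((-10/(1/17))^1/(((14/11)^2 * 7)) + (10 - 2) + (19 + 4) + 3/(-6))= -11685843/941192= -12.42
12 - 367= -355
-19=-19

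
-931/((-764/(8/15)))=1862/2865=0.65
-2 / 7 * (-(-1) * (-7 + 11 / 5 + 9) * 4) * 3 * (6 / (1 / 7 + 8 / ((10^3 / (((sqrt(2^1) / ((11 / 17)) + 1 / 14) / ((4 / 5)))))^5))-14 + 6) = -36990782323238958698273376727017244400367247644096 / 75553068470798068767730730310044252669034308645 + 55665945716530176688952180736000000000 * sqrt(2) / 15110613694159613753546146062008850533806861729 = -489.60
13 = 13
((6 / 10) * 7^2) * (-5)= -147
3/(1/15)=45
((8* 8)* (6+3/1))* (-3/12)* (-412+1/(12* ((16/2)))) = 118653/2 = 59326.50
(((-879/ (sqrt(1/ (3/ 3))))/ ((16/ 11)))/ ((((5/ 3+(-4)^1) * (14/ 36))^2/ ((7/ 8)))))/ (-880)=640791/ 878080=0.73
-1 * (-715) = 715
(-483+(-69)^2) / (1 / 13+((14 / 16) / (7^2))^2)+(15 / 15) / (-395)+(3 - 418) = 68373971106 / 1243855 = 54969.41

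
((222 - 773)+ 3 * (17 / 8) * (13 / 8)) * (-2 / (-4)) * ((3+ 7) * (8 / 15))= -34601 / 24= -1441.71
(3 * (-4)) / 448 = -3 / 112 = -0.03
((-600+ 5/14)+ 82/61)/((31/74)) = -18905039/13237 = -1428.20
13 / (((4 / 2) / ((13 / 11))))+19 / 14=696 / 77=9.04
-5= -5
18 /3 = 6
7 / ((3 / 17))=119 / 3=39.67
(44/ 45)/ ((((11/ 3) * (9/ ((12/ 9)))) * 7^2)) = 0.00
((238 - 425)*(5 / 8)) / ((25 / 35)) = -1309 / 8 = -163.62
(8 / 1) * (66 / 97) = 528 / 97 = 5.44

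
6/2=3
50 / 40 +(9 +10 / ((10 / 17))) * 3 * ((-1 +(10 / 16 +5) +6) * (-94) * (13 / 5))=-810181 / 4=-202545.25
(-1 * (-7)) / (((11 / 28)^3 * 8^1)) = 19208 / 1331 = 14.43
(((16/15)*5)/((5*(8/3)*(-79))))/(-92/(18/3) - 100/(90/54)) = 3/44635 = 0.00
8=8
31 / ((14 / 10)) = 155 / 7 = 22.14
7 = 7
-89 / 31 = -2.87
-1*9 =-9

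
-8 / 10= -4 / 5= -0.80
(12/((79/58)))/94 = 348/3713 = 0.09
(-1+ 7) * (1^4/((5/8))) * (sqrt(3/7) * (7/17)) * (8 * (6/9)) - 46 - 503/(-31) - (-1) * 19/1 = -334/31+ 256 * sqrt(21)/85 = 3.03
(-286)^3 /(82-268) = 11696828 /93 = 125772.34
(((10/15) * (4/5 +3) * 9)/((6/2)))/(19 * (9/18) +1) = 76/105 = 0.72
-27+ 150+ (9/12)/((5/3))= 2469/20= 123.45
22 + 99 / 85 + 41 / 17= 25.58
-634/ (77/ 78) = -49452/ 77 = -642.23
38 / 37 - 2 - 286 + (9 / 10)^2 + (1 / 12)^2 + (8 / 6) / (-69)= -876726809 / 3063600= -286.18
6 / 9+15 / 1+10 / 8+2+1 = 239 / 12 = 19.92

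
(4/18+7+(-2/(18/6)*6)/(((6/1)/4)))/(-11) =-0.41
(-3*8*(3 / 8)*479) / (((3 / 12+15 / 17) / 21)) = -879444 / 11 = -79949.45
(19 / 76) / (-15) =-1 / 60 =-0.02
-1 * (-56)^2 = -3136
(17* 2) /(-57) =-34 /57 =-0.60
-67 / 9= -7.44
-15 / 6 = -5 / 2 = -2.50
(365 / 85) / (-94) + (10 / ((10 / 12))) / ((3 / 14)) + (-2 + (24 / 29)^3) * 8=44.49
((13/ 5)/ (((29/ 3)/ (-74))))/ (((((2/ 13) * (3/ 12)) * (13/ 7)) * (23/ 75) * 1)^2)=-636363000/ 15341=-41481.19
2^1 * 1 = 2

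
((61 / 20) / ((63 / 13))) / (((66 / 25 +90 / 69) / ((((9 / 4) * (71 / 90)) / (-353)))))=-1294969 / 1614017664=-0.00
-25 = -25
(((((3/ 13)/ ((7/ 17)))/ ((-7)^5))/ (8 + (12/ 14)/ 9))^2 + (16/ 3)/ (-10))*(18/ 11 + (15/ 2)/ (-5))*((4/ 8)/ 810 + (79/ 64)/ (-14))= 242671051509151807/ 38111217105177216000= 0.01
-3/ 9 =-1/ 3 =-0.33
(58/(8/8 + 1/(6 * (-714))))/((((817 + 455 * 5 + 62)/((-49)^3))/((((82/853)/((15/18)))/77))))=-1027312950384/316877562265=-3.24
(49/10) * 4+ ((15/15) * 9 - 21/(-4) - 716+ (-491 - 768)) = -38823/20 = -1941.15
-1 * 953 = -953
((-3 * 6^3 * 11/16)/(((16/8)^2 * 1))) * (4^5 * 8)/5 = -912384/5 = -182476.80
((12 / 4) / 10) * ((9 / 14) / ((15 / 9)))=81 / 700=0.12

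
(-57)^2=3249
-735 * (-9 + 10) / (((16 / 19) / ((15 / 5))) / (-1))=41895 / 16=2618.44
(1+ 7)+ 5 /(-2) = 11 /2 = 5.50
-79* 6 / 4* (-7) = 1659 / 2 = 829.50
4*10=40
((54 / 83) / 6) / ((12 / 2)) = 3 / 166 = 0.02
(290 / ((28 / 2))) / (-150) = -29 / 210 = -0.14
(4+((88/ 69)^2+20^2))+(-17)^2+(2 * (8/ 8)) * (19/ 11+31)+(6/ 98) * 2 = 1950818369/ 2566179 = 760.20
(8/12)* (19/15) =38/45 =0.84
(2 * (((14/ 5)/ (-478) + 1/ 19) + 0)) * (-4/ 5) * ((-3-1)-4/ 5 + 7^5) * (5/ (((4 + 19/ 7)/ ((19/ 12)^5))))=-4521688180303/ 485265600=-9317.97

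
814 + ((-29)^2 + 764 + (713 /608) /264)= 388279241 /160512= 2419.00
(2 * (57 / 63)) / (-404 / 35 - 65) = -10 / 423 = -0.02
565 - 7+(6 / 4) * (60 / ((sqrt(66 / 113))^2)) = 7833 / 11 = 712.09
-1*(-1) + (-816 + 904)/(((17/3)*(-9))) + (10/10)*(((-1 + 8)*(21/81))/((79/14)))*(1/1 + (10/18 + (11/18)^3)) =-16051319/105737076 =-0.15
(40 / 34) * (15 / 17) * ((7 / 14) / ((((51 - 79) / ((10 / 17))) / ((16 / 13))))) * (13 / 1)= -6000 / 34391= -0.17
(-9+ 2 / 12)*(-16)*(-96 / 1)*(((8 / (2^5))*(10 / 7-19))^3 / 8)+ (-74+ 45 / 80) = 788604583 / 5488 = 143696.17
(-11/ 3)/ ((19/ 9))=-33/ 19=-1.74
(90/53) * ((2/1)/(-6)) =-0.57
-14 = -14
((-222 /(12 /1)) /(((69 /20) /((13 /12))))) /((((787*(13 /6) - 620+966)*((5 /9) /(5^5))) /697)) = -3143034375 /283061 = -11103.74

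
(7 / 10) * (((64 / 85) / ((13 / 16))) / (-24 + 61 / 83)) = -297472 / 10668775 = -0.03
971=971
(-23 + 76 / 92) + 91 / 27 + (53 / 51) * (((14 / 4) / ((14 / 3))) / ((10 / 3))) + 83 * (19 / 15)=36554083 / 422280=86.56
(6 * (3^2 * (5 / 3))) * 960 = 86400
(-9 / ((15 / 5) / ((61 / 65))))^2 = 33489 / 4225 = 7.93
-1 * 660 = -660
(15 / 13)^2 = 225 / 169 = 1.33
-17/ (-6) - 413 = -2461/ 6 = -410.17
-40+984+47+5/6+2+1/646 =963026/969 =993.83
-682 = -682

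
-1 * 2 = -2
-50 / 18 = -25 / 9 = -2.78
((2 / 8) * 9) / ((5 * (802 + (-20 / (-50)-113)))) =1 / 1532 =0.00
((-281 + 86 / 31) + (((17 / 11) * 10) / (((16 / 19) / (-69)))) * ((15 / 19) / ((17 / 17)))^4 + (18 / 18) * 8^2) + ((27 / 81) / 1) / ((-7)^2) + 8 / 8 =-705.13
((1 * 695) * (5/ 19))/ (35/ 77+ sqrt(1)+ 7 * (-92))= -38225/ 134292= -0.28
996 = 996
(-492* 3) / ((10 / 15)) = -2214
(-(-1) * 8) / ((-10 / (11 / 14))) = -22 / 35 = -0.63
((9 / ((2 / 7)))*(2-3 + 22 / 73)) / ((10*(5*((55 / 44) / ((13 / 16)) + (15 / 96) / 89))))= -0.29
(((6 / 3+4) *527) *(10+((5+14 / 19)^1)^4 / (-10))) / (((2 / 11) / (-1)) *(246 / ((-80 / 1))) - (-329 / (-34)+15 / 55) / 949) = -143792804772348732 / 253754404829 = -566661.32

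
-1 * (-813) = 813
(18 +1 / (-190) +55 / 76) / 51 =2371 / 6460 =0.37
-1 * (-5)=5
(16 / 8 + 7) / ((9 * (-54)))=-1 / 54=-0.02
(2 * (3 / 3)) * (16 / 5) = 32 / 5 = 6.40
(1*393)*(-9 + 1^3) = -3144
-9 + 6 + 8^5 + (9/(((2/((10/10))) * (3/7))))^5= 5132581/32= 160393.16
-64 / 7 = -9.14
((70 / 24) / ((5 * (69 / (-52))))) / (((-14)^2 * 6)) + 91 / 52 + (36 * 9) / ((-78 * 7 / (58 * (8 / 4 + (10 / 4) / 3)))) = -43295047 / 452088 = -95.77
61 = 61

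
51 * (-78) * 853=-3393234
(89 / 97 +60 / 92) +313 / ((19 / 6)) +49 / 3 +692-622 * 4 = -213545803 / 127167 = -1679.25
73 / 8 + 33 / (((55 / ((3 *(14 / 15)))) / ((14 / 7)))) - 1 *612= -119903 / 200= -599.52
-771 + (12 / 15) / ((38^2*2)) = -2783309 / 3610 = -771.00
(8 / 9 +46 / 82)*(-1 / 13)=-535 / 4797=-0.11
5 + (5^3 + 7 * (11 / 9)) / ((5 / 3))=1277 / 15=85.13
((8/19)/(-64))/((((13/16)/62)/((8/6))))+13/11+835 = 6810262/8151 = 835.51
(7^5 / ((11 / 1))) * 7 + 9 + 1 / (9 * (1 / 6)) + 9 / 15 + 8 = 1767749 / 165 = 10713.63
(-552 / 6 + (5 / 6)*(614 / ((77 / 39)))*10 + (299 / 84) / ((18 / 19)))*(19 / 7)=791067793 / 116424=6794.71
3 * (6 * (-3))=-54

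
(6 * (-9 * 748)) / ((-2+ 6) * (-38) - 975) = 40392 / 1127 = 35.84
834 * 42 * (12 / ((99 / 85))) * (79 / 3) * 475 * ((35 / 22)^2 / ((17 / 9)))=8050857412500 / 1331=6048728333.96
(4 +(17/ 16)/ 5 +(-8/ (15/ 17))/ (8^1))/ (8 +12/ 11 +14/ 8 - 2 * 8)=-0.60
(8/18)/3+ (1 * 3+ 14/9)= 127/27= 4.70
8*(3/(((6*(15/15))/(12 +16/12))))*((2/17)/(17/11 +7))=1760/2397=0.73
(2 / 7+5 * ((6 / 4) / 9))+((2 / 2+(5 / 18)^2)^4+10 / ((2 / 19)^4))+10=6284040303383959 / 77139724032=81463.09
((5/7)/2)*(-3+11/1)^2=160/7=22.86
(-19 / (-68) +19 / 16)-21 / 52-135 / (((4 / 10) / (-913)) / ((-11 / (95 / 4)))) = -9588181539 / 67184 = -142715.25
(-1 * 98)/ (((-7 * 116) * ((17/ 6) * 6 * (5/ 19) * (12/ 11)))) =1463/ 59160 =0.02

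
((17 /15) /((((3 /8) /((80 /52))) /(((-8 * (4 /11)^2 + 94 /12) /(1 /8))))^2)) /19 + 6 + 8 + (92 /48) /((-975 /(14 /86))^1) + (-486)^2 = 11748265212458377531 /49123101069900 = 239159.68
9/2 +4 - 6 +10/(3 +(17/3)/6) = 715/142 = 5.04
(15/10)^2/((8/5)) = 45/32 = 1.41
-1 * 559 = -559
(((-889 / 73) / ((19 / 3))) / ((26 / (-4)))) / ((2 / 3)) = 8001 / 18031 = 0.44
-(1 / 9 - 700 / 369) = 659 / 369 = 1.79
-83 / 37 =-2.24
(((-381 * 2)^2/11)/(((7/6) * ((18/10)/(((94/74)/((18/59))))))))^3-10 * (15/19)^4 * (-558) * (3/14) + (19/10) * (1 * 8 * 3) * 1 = 466386885251227420198199131214974/406841755896683415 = 1146359434575012.90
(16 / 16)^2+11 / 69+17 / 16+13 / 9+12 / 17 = 246175 / 56304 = 4.37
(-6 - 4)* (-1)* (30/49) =300/49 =6.12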